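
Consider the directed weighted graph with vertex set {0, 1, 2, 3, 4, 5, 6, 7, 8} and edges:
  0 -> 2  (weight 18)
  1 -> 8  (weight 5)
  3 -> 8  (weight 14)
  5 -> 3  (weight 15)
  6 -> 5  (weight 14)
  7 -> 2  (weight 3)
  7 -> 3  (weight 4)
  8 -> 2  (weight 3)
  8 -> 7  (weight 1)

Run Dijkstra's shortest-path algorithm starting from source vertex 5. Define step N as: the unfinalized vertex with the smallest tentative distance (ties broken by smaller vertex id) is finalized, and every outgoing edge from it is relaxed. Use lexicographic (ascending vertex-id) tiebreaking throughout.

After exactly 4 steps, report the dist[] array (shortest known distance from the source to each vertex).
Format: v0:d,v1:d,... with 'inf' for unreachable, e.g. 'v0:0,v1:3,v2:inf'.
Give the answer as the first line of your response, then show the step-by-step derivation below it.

v0:inf,v1:inf,v2:32,v3:15,v4:inf,v5:0,v6:inf,v7:30,v8:29

step 1: dist = v0:inf,v1:inf,v2:inf,v3:15,v4:inf,v5:0,v6:inf,v7:inf,v8:inf
step 2: dist = v0:inf,v1:inf,v2:inf,v3:15,v4:inf,v5:0,v6:inf,v7:inf,v8:29
step 3: dist = v0:inf,v1:inf,v2:32,v3:15,v4:inf,v5:0,v6:inf,v7:30,v8:29
step 4: dist = v0:inf,v1:inf,v2:32,v3:15,v4:inf,v5:0,v6:inf,v7:30,v8:29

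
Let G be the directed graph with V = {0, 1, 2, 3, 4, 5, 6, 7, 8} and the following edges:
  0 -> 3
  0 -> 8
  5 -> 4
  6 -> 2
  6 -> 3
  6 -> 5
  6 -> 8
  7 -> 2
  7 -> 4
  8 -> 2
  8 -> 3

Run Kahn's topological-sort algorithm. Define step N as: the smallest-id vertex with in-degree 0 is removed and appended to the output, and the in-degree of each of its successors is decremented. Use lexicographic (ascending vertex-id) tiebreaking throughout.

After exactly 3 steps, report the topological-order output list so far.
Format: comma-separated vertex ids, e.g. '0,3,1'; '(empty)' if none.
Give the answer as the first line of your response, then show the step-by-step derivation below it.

0,1,6

step 1: output 0; order=[0]; indeg=(0,0,3,2,2,1,0,0,1)
step 2: output 1; order=[0,1]; indeg=(0,0,3,2,2,1,0,0,1)
step 3: output 6; order=[0,1,6]; indeg=(0,0,2,1,2,0,0,0,0)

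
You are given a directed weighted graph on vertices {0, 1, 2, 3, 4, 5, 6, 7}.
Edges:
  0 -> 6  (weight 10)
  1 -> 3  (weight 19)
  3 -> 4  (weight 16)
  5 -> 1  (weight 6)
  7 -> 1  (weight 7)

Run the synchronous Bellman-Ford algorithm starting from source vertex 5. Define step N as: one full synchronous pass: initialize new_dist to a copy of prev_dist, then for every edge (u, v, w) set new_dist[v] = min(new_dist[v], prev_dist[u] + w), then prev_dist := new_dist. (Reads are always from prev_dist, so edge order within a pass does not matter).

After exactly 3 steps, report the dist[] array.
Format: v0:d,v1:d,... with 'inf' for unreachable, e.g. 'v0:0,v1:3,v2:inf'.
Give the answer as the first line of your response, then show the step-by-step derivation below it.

v0:inf,v1:6,v2:inf,v3:25,v4:41,v5:0,v6:inf,v7:inf

step 1: dist = v0:inf,v1:6,v2:inf,v3:inf,v4:inf,v5:0,v6:inf,v7:inf
step 2: dist = v0:inf,v1:6,v2:inf,v3:25,v4:inf,v5:0,v6:inf,v7:inf
step 3: dist = v0:inf,v1:6,v2:inf,v3:25,v4:41,v5:0,v6:inf,v7:inf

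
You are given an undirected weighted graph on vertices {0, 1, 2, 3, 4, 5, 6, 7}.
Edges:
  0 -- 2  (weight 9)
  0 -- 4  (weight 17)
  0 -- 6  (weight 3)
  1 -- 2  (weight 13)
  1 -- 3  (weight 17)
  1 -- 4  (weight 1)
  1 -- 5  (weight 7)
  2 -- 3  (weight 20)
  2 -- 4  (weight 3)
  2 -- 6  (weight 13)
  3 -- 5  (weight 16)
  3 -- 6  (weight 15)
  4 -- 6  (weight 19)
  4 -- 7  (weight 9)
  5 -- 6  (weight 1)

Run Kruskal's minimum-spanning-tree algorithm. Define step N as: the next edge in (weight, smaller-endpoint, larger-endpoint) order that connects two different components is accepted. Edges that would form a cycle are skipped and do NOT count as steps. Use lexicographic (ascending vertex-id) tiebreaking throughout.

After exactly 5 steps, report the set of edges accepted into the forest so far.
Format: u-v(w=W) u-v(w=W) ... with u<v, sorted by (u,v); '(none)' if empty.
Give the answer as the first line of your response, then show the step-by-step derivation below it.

0-6(w=3) 1-4(w=1) 1-5(w=7) 2-4(w=3) 5-6(w=1)

step 1: add edge 1-4 (w=1); MST = {1-4(w=1)}
step 2: add edge 5-6 (w=1); MST = {1-4(w=1) 5-6(w=1)}
step 3: add edge 0-6 (w=3); MST = {0-6(w=3) 1-4(w=1) 5-6(w=1)}
step 4: add edge 2-4 (w=3); MST = {0-6(w=3) 1-4(w=1) 2-4(w=3) 5-6(w=1)}
step 5: add edge 1-5 (w=7); MST = {0-6(w=3) 1-4(w=1) 1-5(w=7) 2-4(w=3) 5-6(w=1)}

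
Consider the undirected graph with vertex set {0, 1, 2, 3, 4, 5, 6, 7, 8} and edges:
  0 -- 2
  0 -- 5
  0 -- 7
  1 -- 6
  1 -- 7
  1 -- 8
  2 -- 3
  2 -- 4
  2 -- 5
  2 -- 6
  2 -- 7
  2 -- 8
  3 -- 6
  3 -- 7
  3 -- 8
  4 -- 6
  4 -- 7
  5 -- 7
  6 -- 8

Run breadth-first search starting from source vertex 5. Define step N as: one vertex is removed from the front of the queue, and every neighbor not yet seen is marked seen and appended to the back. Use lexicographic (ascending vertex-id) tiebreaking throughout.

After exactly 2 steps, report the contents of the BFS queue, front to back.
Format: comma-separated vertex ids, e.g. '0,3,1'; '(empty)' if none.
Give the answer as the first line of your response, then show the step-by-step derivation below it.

2,7

step 1: dequeue 5; queue=[0,2,7]; order=5
step 2: dequeue 0; queue=[2,7]; order=5,0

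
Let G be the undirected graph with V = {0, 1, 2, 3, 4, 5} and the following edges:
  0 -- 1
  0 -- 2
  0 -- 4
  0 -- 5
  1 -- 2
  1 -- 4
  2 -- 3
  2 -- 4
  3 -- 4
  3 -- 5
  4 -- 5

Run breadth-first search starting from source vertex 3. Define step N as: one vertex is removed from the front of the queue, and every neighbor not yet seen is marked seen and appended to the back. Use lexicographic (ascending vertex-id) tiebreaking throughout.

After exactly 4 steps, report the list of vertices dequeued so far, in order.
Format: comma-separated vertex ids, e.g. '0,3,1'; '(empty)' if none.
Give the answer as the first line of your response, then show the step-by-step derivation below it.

3,2,4,5

step 1: dequeue 3; queue=[2,4,5]; order=3
step 2: dequeue 2; queue=[4,5,0,1]; order=3,2
step 3: dequeue 4; queue=[5,0,1]; order=3,2,4
step 4: dequeue 5; queue=[0,1]; order=3,2,4,5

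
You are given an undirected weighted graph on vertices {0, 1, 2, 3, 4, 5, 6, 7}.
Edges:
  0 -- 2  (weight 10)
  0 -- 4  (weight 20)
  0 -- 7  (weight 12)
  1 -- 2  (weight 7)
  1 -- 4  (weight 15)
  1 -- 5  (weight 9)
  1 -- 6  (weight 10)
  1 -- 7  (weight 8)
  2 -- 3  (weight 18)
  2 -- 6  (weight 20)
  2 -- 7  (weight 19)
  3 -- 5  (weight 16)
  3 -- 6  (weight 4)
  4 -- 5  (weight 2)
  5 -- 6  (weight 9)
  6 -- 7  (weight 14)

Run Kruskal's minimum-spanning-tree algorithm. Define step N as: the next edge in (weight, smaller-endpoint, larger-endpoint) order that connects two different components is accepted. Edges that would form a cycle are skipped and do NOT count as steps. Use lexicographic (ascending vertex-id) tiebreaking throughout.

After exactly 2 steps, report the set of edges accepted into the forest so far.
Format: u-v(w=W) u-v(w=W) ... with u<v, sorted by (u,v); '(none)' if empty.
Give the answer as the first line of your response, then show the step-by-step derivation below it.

3-6(w=4) 4-5(w=2)

step 1: add edge 4-5 (w=2); MST = {4-5(w=2)}
step 2: add edge 3-6 (w=4); MST = {3-6(w=4) 4-5(w=2)}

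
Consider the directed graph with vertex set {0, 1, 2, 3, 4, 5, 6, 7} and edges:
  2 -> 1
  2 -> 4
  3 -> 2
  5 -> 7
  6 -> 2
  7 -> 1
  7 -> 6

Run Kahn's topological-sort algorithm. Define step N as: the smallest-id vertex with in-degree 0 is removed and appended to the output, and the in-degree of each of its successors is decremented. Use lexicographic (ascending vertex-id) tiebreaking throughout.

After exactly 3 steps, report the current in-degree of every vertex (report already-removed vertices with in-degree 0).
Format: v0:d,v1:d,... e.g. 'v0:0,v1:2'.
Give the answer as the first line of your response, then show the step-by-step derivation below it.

v0:0,v1:2,v2:1,v3:0,v4:1,v5:0,v6:1,v7:0

step 1: output 0; order=[0]; indeg=(0,2,2,0,1,0,1,1)
step 2: output 3; order=[0,3]; indeg=(0,2,1,0,1,0,1,1)
step 3: output 5; order=[0,3,5]; indeg=(0,2,1,0,1,0,1,0)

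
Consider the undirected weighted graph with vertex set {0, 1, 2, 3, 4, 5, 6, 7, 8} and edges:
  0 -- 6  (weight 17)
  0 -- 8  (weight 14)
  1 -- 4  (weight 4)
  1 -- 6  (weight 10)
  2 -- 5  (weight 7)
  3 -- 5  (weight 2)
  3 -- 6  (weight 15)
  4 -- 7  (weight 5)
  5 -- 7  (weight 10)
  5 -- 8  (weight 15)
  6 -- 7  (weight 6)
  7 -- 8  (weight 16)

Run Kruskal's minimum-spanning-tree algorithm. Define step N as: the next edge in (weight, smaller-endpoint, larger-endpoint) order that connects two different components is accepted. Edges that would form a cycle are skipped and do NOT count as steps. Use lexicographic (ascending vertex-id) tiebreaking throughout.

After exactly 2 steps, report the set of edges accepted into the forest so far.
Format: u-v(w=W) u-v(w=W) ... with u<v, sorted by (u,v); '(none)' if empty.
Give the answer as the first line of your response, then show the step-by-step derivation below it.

1-4(w=4) 3-5(w=2)

step 1: add edge 3-5 (w=2); MST = {3-5(w=2)}
step 2: add edge 1-4 (w=4); MST = {1-4(w=4) 3-5(w=2)}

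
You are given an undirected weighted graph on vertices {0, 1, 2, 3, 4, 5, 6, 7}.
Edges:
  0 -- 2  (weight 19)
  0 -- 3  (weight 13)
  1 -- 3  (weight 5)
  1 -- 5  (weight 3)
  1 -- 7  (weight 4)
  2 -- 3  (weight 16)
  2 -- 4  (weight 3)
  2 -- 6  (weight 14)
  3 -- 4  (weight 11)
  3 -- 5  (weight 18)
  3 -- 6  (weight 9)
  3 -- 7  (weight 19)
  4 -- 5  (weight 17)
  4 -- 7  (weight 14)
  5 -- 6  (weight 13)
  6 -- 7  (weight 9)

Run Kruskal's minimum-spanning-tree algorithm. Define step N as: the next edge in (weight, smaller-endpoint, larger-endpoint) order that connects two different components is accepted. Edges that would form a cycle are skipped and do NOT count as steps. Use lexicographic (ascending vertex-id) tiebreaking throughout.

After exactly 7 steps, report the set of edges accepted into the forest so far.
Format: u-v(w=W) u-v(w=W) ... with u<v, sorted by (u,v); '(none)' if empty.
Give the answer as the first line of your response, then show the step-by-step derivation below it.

0-3(w=13) 1-3(w=5) 1-5(w=3) 1-7(w=4) 2-4(w=3) 3-4(w=11) 3-6(w=9)

step 1: add edge 1-5 (w=3); MST = {1-5(w=3)}
step 2: add edge 2-4 (w=3); MST = {1-5(w=3) 2-4(w=3)}
step 3: add edge 1-7 (w=4); MST = {1-5(w=3) 1-7(w=4) 2-4(w=3)}
step 4: add edge 1-3 (w=5); MST = {1-3(w=5) 1-5(w=3) 1-7(w=4) 2-4(w=3)}
step 5: add edge 3-6 (w=9); MST = {1-3(w=5) 1-5(w=3) 1-7(w=4) 2-4(w=3) 3-6(w=9)}
step 6: add edge 3-4 (w=11); MST = {1-3(w=5) 1-5(w=3) 1-7(w=4) 2-4(w=3) 3-4(w=11) 3-6(w=9)}
step 7: add edge 0-3 (w=13); MST = {0-3(w=13) 1-3(w=5) 1-5(w=3) 1-7(w=4) 2-4(w=3) 3-4(w=11) 3-6(w=9)}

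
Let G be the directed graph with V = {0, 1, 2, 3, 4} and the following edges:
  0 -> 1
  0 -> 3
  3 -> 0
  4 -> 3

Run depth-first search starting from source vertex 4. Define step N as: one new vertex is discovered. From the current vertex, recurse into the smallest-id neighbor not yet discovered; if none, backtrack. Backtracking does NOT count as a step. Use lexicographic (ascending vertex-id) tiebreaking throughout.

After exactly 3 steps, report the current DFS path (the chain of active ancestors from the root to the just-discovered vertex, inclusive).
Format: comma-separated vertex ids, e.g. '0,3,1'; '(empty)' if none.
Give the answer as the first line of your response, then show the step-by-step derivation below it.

4,3,0

step 1: discover 4; path=4; order=4
step 2: discover 3; path=4>3; order=4,3
step 3: discover 0; path=4>3>0; order=4,3,0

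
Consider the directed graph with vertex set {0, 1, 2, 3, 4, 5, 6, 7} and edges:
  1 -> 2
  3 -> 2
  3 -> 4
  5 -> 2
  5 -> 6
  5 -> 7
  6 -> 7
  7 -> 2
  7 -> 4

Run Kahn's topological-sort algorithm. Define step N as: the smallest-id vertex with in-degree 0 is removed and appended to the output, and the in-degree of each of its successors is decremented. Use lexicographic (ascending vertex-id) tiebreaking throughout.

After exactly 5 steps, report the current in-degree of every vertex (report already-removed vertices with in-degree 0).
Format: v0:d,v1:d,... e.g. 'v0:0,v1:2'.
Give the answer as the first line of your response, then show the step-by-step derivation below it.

v0:0,v1:0,v2:1,v3:0,v4:1,v5:0,v6:0,v7:0

step 1: output 0; order=[0]; indeg=(0,0,4,0,2,0,1,2)
step 2: output 1; order=[0,1]; indeg=(0,0,3,0,2,0,1,2)
step 3: output 3; order=[0,1,3]; indeg=(0,0,2,0,1,0,1,2)
step 4: output 5; order=[0,1,3,5]; indeg=(0,0,1,0,1,0,0,1)
step 5: output 6; order=[0,1,3,5,6]; indeg=(0,0,1,0,1,0,0,0)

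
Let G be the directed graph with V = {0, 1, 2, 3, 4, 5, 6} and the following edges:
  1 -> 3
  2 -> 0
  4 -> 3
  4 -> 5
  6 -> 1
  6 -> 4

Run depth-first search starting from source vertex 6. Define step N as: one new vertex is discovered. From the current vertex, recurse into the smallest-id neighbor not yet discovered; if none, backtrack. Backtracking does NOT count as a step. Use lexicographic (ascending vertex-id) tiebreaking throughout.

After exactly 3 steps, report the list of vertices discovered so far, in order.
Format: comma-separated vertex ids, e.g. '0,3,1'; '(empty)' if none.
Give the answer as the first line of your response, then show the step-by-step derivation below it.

6,1,3

step 1: discover 6; path=6; order=6
step 2: discover 1; path=6>1; order=6,1
step 3: discover 3; path=6>1>3; order=6,1,3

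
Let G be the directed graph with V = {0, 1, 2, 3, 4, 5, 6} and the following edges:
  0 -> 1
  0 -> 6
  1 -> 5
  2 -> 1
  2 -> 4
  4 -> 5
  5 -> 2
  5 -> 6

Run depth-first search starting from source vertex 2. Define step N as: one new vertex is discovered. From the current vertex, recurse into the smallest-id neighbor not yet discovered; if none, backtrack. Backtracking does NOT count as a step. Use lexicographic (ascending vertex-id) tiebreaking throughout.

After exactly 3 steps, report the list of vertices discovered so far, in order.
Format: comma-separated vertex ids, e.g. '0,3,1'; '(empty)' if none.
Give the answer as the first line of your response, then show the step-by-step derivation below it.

2,1,5

step 1: discover 2; path=2; order=2
step 2: discover 1; path=2>1; order=2,1
step 3: discover 5; path=2>1>5; order=2,1,5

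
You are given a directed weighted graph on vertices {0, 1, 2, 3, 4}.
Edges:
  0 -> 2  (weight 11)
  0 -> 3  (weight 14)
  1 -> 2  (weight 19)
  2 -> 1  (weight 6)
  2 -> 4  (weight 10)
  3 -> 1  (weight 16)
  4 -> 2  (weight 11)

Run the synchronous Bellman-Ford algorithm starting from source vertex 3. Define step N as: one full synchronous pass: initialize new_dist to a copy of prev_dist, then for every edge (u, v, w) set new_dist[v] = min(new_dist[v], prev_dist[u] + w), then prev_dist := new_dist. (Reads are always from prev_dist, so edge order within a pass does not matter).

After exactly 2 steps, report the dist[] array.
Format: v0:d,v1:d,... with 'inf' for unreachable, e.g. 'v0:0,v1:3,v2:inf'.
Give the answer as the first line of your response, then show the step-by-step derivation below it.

v0:inf,v1:16,v2:35,v3:0,v4:inf

step 1: dist = v0:inf,v1:16,v2:inf,v3:0,v4:inf
step 2: dist = v0:inf,v1:16,v2:35,v3:0,v4:inf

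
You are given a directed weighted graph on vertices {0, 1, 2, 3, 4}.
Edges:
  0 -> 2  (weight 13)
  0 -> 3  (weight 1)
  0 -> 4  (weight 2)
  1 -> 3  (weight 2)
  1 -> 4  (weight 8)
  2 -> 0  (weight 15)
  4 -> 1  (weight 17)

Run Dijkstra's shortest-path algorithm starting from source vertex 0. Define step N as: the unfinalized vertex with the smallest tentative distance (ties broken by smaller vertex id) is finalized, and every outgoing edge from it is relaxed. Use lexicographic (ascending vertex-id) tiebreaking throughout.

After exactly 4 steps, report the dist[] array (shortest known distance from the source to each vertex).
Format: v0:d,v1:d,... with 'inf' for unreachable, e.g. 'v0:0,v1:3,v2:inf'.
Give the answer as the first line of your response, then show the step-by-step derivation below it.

v0:0,v1:19,v2:13,v3:1,v4:2

step 1: dist = v0:0,v1:inf,v2:13,v3:1,v4:2
step 2: dist = v0:0,v1:inf,v2:13,v3:1,v4:2
step 3: dist = v0:0,v1:19,v2:13,v3:1,v4:2
step 4: dist = v0:0,v1:19,v2:13,v3:1,v4:2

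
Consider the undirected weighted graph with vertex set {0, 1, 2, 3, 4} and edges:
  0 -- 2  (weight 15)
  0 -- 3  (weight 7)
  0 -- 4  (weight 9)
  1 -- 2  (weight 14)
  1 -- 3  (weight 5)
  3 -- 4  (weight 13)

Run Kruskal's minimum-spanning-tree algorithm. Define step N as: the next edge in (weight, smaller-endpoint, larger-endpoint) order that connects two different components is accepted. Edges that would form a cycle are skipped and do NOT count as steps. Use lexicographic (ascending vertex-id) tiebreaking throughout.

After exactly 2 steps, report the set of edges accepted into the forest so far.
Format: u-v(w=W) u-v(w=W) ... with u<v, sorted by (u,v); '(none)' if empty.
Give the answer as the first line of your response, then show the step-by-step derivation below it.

0-3(w=7) 1-3(w=5)

step 1: add edge 1-3 (w=5); MST = {1-3(w=5)}
step 2: add edge 0-3 (w=7); MST = {0-3(w=7) 1-3(w=5)}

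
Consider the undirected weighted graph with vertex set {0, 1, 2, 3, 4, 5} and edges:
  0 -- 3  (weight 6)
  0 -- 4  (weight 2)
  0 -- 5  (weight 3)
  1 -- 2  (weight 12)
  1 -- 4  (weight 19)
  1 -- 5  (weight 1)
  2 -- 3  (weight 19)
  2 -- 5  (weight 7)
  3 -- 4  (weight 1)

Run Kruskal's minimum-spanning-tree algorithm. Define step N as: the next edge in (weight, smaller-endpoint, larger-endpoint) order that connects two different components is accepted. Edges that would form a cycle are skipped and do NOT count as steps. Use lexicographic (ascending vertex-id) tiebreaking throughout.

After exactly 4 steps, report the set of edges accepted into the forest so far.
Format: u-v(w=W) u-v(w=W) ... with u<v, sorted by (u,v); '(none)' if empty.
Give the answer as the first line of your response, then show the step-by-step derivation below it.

0-4(w=2) 0-5(w=3) 1-5(w=1) 3-4(w=1)

step 1: add edge 1-5 (w=1); MST = {1-5(w=1)}
step 2: add edge 3-4 (w=1); MST = {1-5(w=1) 3-4(w=1)}
step 3: add edge 0-4 (w=2); MST = {0-4(w=2) 1-5(w=1) 3-4(w=1)}
step 4: add edge 0-5 (w=3); MST = {0-4(w=2) 0-5(w=3) 1-5(w=1) 3-4(w=1)}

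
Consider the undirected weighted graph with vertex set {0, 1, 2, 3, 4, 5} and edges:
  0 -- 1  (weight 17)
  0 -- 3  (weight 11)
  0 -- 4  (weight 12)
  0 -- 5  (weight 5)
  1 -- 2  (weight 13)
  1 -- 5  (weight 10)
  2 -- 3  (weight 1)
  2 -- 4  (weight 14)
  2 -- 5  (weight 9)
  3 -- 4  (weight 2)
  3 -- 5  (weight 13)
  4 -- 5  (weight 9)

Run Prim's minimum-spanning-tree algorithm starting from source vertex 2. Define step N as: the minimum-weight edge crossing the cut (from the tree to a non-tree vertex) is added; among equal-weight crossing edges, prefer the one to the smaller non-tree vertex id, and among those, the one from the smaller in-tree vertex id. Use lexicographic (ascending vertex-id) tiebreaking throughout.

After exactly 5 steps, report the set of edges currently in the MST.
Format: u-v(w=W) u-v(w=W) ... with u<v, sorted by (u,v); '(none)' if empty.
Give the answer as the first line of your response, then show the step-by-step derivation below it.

0-5(w=5) 1-5(w=10) 2-3(w=1) 2-5(w=9) 3-4(w=2)

step 1: add edge 2-3 (w=1); MST = {2-3(w=1)}
step 2: add edge 3-4 (w=2); MST = {2-3(w=1) 3-4(w=2)}
step 3: add edge 2-5 (w=9); MST = {2-3(w=1) 2-5(w=9) 3-4(w=2)}
step 4: add edge 0-5 (w=5); MST = {0-5(w=5) 2-3(w=1) 2-5(w=9) 3-4(w=2)}
step 5: add edge 1-5 (w=10); MST = {0-5(w=5) 1-5(w=10) 2-3(w=1) 2-5(w=9) 3-4(w=2)}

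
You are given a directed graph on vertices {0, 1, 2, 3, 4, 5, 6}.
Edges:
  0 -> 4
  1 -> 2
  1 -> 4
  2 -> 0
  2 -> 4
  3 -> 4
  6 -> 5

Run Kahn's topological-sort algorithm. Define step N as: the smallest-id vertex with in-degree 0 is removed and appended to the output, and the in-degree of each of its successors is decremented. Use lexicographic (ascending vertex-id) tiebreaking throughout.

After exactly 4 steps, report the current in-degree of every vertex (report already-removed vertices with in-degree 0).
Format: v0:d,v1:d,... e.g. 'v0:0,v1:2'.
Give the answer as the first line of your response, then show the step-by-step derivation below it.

v0:0,v1:0,v2:0,v3:0,v4:0,v5:1,v6:0

step 1: output 1; order=[1]; indeg=(1,0,0,0,3,1,0)
step 2: output 2; order=[1,2]; indeg=(0,0,0,0,2,1,0)
step 3: output 0; order=[1,2,0]; indeg=(0,0,0,0,1,1,0)
step 4: output 3; order=[1,2,0,3]; indeg=(0,0,0,0,0,1,0)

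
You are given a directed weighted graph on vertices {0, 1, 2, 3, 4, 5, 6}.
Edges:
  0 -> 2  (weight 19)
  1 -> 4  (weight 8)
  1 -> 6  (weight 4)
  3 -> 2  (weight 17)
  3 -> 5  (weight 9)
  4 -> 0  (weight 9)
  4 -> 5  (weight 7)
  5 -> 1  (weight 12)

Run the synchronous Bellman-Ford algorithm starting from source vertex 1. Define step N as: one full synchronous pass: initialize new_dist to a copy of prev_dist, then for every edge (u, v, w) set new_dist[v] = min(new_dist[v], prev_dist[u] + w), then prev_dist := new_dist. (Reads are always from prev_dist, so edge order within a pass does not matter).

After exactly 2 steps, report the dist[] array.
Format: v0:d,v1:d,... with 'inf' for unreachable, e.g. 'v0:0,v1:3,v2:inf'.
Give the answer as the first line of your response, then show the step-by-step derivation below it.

v0:17,v1:0,v2:inf,v3:inf,v4:8,v5:15,v6:4

step 1: dist = v0:inf,v1:0,v2:inf,v3:inf,v4:8,v5:inf,v6:4
step 2: dist = v0:17,v1:0,v2:inf,v3:inf,v4:8,v5:15,v6:4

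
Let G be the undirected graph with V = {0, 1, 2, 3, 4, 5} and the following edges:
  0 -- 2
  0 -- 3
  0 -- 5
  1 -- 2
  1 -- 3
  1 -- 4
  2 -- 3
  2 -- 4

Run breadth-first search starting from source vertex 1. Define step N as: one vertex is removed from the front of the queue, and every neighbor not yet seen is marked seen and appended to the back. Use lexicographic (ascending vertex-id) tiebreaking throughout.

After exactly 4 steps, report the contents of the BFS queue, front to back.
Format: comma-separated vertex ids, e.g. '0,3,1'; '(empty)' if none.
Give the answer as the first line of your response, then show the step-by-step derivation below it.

0

step 1: dequeue 1; queue=[2,3,4]; order=1
step 2: dequeue 2; queue=[3,4,0]; order=1,2
step 3: dequeue 3; queue=[4,0]; order=1,2,3
step 4: dequeue 4; queue=[0]; order=1,2,3,4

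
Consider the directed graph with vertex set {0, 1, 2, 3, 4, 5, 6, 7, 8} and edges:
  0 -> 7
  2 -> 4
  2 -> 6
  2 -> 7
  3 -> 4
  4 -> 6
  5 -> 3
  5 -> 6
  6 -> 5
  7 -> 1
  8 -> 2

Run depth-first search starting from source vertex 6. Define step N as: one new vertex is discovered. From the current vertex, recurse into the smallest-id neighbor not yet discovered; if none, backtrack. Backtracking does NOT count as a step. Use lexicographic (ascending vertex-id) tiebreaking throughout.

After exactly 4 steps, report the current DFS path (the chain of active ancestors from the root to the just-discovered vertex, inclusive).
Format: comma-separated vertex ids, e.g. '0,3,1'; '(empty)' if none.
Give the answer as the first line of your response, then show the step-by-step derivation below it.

6,5,3,4

step 1: discover 6; path=6; order=6
step 2: discover 5; path=6>5; order=6,5
step 3: discover 3; path=6>5>3; order=6,5,3
step 4: discover 4; path=6>5>3>4; order=6,5,3,4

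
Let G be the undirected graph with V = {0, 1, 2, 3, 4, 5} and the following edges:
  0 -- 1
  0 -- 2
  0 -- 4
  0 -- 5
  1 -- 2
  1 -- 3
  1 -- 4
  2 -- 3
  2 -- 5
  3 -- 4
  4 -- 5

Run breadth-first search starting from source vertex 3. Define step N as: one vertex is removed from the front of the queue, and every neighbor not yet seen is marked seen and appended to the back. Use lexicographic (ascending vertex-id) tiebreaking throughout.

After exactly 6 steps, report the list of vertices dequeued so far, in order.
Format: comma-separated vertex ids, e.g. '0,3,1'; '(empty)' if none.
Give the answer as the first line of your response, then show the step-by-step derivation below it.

3,1,2,4,0,5

step 1: dequeue 3; queue=[1,2,4]; order=3
step 2: dequeue 1; queue=[2,4,0]; order=3,1
step 3: dequeue 2; queue=[4,0,5]; order=3,1,2
step 4: dequeue 4; queue=[0,5]; order=3,1,2,4
step 5: dequeue 0; queue=[5]; order=3,1,2,4,0
step 6: dequeue 5; queue=[(empty)]; order=3,1,2,4,0,5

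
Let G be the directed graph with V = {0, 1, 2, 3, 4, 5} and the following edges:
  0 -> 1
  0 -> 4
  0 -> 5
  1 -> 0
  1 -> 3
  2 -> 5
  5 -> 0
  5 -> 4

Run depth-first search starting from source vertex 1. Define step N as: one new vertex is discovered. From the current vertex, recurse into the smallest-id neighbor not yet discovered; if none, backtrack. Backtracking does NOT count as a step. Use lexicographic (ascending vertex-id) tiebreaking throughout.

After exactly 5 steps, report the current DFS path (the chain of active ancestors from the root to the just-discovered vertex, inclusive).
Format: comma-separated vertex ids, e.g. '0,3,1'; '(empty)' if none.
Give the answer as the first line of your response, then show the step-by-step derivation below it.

1,3

step 1: discover 1; path=1; order=1
step 2: discover 0; path=1>0; order=1,0
step 3: discover 4; path=1>0>4; order=1,0,4
step 4: discover 5; path=1>0>5; order=1,0,4,5
step 5: discover 3; path=1>3; order=1,0,4,5,3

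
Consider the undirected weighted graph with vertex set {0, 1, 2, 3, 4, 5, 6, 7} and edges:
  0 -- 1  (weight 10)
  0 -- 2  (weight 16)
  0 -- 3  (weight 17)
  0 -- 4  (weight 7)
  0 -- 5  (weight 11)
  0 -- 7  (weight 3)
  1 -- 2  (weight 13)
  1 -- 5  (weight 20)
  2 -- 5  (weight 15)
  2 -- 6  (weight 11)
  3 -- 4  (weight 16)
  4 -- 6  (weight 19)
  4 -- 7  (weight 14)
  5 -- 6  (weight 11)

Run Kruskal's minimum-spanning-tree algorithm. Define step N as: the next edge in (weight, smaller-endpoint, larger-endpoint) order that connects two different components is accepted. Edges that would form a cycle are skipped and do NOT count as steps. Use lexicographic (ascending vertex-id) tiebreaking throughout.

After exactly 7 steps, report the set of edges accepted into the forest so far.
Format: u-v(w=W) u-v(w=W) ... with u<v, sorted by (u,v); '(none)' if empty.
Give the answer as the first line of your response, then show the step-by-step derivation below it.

0-1(w=10) 0-4(w=7) 0-5(w=11) 0-7(w=3) 2-6(w=11) 3-4(w=16) 5-6(w=11)

step 1: add edge 0-7 (w=3); MST = {0-7(w=3)}
step 2: add edge 0-4 (w=7); MST = {0-4(w=7) 0-7(w=3)}
step 3: add edge 0-1 (w=10); MST = {0-1(w=10) 0-4(w=7) 0-7(w=3)}
step 4: add edge 0-5 (w=11); MST = {0-1(w=10) 0-4(w=7) 0-5(w=11) 0-7(w=3)}
step 5: add edge 2-6 (w=11); MST = {0-1(w=10) 0-4(w=7) 0-5(w=11) 0-7(w=3) 2-6(w=11)}
step 6: add edge 5-6 (w=11); MST = {0-1(w=10) 0-4(w=7) 0-5(w=11) 0-7(w=3) 2-6(w=11) 5-6(w=11)}
step 7: add edge 3-4 (w=16); MST = {0-1(w=10) 0-4(w=7) 0-5(w=11) 0-7(w=3) 2-6(w=11) 3-4(w=16) 5-6(w=11)}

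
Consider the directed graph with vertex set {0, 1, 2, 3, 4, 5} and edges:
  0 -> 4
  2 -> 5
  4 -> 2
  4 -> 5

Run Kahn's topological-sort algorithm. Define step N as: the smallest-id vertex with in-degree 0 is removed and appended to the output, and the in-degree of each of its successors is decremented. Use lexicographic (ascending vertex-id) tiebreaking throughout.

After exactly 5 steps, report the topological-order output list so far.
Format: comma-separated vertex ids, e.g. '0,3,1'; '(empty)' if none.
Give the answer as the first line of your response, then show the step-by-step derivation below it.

0,1,3,4,2

step 1: output 0; order=[0]; indeg=(0,0,1,0,0,2)
step 2: output 1; order=[0,1]; indeg=(0,0,1,0,0,2)
step 3: output 3; order=[0,1,3]; indeg=(0,0,1,0,0,2)
step 4: output 4; order=[0,1,3,4]; indeg=(0,0,0,0,0,1)
step 5: output 2; order=[0,1,3,4,2]; indeg=(0,0,0,0,0,0)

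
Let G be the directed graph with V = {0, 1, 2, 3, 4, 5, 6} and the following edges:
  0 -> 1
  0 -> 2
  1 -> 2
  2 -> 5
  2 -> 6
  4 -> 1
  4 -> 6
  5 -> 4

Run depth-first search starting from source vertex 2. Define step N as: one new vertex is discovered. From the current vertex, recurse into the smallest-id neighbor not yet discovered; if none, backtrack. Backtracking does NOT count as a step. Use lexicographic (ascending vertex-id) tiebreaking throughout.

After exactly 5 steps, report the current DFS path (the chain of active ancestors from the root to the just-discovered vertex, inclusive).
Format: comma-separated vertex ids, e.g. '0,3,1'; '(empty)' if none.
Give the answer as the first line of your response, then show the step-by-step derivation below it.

2,5,4,6

step 1: discover 2; path=2; order=2
step 2: discover 5; path=2>5; order=2,5
step 3: discover 4; path=2>5>4; order=2,5,4
step 4: discover 1; path=2>5>4>1; order=2,5,4,1
step 5: discover 6; path=2>5>4>6; order=2,5,4,1,6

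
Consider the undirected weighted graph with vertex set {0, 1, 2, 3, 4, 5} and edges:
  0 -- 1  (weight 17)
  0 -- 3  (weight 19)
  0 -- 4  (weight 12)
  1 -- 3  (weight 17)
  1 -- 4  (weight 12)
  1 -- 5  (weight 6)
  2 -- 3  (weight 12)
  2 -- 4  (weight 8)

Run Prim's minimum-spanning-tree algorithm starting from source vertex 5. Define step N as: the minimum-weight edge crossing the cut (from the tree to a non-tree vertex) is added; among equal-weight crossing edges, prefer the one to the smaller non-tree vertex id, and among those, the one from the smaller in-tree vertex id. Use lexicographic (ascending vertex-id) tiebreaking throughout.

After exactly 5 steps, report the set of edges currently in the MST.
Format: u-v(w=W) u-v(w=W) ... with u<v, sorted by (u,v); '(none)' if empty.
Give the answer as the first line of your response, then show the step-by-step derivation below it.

0-4(w=12) 1-4(w=12) 1-5(w=6) 2-3(w=12) 2-4(w=8)

step 1: add edge 1-5 (w=6); MST = {1-5(w=6)}
step 2: add edge 1-4 (w=12); MST = {1-4(w=12) 1-5(w=6)}
step 3: add edge 2-4 (w=8); MST = {1-4(w=12) 1-5(w=6) 2-4(w=8)}
step 4: add edge 0-4 (w=12); MST = {0-4(w=12) 1-4(w=12) 1-5(w=6) 2-4(w=8)}
step 5: add edge 2-3 (w=12); MST = {0-4(w=12) 1-4(w=12) 1-5(w=6) 2-3(w=12) 2-4(w=8)}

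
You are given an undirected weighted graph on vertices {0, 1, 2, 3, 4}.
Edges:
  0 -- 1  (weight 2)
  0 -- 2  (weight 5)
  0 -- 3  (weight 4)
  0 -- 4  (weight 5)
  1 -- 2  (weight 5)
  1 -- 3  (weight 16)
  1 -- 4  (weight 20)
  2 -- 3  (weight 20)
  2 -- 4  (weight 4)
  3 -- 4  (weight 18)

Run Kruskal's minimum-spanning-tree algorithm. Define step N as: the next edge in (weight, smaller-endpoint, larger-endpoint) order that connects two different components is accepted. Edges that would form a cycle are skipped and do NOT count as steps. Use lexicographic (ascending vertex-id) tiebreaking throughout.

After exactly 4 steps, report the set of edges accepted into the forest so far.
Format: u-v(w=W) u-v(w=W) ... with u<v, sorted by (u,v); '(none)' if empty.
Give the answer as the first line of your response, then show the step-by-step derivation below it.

0-1(w=2) 0-2(w=5) 0-3(w=4) 2-4(w=4)

step 1: add edge 0-1 (w=2); MST = {0-1(w=2)}
step 2: add edge 0-3 (w=4); MST = {0-1(w=2) 0-3(w=4)}
step 3: add edge 2-4 (w=4); MST = {0-1(w=2) 0-3(w=4) 2-4(w=4)}
step 4: add edge 0-2 (w=5); MST = {0-1(w=2) 0-2(w=5) 0-3(w=4) 2-4(w=4)}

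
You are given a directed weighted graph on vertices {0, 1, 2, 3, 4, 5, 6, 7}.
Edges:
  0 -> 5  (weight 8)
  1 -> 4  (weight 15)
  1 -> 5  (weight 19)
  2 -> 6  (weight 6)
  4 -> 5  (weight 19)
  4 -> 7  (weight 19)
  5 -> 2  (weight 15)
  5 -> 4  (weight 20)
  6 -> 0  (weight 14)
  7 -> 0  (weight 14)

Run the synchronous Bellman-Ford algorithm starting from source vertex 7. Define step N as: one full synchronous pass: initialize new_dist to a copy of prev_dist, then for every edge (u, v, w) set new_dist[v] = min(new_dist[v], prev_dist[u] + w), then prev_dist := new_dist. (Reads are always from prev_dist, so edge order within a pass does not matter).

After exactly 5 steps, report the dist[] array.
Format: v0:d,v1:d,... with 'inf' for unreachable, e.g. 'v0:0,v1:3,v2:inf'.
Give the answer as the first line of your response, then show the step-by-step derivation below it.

v0:14,v1:inf,v2:37,v3:inf,v4:42,v5:22,v6:43,v7:0

step 1: dist = v0:14,v1:inf,v2:inf,v3:inf,v4:inf,v5:inf,v6:inf,v7:0
step 2: dist = v0:14,v1:inf,v2:inf,v3:inf,v4:inf,v5:22,v6:inf,v7:0
step 3: dist = v0:14,v1:inf,v2:37,v3:inf,v4:42,v5:22,v6:inf,v7:0
step 4: dist = v0:14,v1:inf,v2:37,v3:inf,v4:42,v5:22,v6:43,v7:0
step 5: dist = v0:14,v1:inf,v2:37,v3:inf,v4:42,v5:22,v6:43,v7:0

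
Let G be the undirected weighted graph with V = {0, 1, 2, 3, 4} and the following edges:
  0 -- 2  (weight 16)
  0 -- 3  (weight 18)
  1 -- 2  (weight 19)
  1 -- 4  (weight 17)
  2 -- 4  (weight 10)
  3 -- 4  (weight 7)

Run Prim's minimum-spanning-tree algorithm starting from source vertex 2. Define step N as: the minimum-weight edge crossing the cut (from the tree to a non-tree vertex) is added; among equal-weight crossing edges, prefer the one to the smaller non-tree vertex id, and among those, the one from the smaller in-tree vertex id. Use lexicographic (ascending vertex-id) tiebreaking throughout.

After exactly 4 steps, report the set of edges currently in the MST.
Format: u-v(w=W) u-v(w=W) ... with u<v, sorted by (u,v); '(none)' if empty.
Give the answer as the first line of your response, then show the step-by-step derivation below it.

0-2(w=16) 1-4(w=17) 2-4(w=10) 3-4(w=7)

step 1: add edge 2-4 (w=10); MST = {2-4(w=10)}
step 2: add edge 3-4 (w=7); MST = {2-4(w=10) 3-4(w=7)}
step 3: add edge 0-2 (w=16); MST = {0-2(w=16) 2-4(w=10) 3-4(w=7)}
step 4: add edge 1-4 (w=17); MST = {0-2(w=16) 1-4(w=17) 2-4(w=10) 3-4(w=7)}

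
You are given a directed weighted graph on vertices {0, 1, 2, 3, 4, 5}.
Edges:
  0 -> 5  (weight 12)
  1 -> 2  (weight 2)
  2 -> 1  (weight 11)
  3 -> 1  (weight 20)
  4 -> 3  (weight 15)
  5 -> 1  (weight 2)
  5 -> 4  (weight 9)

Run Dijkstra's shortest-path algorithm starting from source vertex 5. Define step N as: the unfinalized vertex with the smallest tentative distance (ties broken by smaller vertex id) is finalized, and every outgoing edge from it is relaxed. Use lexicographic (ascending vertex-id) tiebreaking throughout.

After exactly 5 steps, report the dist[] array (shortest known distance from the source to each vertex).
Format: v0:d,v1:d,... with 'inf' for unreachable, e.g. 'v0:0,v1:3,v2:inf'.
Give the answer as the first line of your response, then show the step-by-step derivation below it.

v0:inf,v1:2,v2:4,v3:24,v4:9,v5:0

step 1: dist = v0:inf,v1:2,v2:inf,v3:inf,v4:9,v5:0
step 2: dist = v0:inf,v1:2,v2:4,v3:inf,v4:9,v5:0
step 3: dist = v0:inf,v1:2,v2:4,v3:inf,v4:9,v5:0
step 4: dist = v0:inf,v1:2,v2:4,v3:24,v4:9,v5:0
step 5: dist = v0:inf,v1:2,v2:4,v3:24,v4:9,v5:0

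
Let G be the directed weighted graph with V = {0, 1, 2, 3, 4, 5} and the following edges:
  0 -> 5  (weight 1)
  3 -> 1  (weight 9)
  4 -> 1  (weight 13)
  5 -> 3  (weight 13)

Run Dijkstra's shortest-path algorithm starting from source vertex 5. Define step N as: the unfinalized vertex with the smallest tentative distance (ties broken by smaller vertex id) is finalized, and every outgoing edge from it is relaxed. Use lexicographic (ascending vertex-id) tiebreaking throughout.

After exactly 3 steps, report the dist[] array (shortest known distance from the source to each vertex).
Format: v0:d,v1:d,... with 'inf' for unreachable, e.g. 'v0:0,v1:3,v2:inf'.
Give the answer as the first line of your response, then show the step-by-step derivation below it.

v0:inf,v1:22,v2:inf,v3:13,v4:inf,v5:0

step 1: dist = v0:inf,v1:inf,v2:inf,v3:13,v4:inf,v5:0
step 2: dist = v0:inf,v1:22,v2:inf,v3:13,v4:inf,v5:0
step 3: dist = v0:inf,v1:22,v2:inf,v3:13,v4:inf,v5:0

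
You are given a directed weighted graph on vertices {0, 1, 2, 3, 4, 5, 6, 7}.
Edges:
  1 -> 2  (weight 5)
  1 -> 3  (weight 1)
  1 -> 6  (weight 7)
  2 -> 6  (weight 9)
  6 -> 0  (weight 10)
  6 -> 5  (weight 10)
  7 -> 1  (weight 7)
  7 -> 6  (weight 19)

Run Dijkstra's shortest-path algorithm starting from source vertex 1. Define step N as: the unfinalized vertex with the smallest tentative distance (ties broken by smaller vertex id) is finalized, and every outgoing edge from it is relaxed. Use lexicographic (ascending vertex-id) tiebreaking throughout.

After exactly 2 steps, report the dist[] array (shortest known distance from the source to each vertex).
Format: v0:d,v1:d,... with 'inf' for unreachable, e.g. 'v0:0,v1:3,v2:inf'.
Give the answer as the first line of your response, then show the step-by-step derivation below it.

v0:inf,v1:0,v2:5,v3:1,v4:inf,v5:inf,v6:7,v7:inf

step 1: dist = v0:inf,v1:0,v2:5,v3:1,v4:inf,v5:inf,v6:7,v7:inf
step 2: dist = v0:inf,v1:0,v2:5,v3:1,v4:inf,v5:inf,v6:7,v7:inf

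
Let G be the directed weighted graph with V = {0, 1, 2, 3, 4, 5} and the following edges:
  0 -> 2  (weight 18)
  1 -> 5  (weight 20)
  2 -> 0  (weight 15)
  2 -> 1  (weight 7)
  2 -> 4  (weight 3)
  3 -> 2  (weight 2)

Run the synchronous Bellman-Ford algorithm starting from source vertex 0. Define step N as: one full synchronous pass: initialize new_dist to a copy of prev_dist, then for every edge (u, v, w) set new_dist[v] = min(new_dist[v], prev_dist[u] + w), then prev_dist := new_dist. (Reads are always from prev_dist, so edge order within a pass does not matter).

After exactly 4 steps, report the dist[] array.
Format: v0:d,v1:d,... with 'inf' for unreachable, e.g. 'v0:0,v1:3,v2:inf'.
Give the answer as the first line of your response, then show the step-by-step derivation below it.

v0:0,v1:25,v2:18,v3:inf,v4:21,v5:45

step 1: dist = v0:0,v1:inf,v2:18,v3:inf,v4:inf,v5:inf
step 2: dist = v0:0,v1:25,v2:18,v3:inf,v4:21,v5:inf
step 3: dist = v0:0,v1:25,v2:18,v3:inf,v4:21,v5:45
step 4: dist = v0:0,v1:25,v2:18,v3:inf,v4:21,v5:45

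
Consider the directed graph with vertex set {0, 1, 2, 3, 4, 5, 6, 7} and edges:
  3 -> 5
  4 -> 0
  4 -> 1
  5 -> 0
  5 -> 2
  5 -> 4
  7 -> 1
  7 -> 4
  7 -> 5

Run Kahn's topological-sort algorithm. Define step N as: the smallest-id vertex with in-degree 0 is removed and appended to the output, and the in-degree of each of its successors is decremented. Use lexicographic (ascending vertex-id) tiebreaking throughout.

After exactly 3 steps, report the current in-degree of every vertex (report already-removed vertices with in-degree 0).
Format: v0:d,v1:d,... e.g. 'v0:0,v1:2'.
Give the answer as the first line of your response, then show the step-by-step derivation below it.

v0:2,v1:1,v2:1,v3:0,v4:1,v5:0,v6:0,v7:0

step 1: output 3; order=[3]; indeg=(2,2,1,0,2,1,0,0)
step 2: output 6; order=[3,6]; indeg=(2,2,1,0,2,1,0,0)
step 3: output 7; order=[3,6,7]; indeg=(2,1,1,0,1,0,0,0)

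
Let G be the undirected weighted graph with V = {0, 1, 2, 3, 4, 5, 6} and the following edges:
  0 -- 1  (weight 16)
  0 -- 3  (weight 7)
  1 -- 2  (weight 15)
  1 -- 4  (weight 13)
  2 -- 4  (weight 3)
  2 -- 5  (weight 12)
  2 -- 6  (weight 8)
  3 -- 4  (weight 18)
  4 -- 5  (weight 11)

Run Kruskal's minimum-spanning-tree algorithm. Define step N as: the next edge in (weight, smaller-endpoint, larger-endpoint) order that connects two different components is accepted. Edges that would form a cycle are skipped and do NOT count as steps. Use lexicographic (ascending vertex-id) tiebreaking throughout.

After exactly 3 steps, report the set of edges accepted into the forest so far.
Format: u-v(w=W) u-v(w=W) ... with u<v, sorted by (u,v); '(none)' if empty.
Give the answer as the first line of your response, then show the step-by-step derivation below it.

0-3(w=7) 2-4(w=3) 2-6(w=8)

step 1: add edge 2-4 (w=3); MST = {2-4(w=3)}
step 2: add edge 0-3 (w=7); MST = {0-3(w=7) 2-4(w=3)}
step 3: add edge 2-6 (w=8); MST = {0-3(w=7) 2-4(w=3) 2-6(w=8)}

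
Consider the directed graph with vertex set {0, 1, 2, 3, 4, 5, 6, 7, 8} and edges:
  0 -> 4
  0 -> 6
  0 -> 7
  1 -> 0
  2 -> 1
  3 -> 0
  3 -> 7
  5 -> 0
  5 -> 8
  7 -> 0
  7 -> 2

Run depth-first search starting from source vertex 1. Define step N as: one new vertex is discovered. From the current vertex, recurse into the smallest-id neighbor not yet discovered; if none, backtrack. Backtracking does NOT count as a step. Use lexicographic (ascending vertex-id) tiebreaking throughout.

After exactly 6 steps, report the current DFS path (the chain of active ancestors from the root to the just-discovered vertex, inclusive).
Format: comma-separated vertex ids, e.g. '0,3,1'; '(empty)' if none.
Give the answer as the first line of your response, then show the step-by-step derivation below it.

1,0,7,2

step 1: discover 1; path=1; order=1
step 2: discover 0; path=1>0; order=1,0
step 3: discover 4; path=1>0>4; order=1,0,4
step 4: discover 6; path=1>0>6; order=1,0,4,6
step 5: discover 7; path=1>0>7; order=1,0,4,6,7
step 6: discover 2; path=1>0>7>2; order=1,0,4,6,7,2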